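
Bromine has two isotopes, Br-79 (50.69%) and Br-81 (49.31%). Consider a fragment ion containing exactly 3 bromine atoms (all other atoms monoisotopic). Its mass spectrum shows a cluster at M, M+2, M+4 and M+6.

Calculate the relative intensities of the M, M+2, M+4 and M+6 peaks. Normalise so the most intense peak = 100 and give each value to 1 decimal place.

34.3 : 100.0 : 97.3 : 31.5

Each Br atom is independently Br-79 (p = 0.5069) or Br-81 (q = 0.4931); the cluster is the binomial expansion (p + q)^3.
P(M) = 0.5069^3 = 0.130247
P(M+2) = 3 × 0.5069^2 × 0.4931^1 = 0.380103
P(M+4) = 3 × 0.5069^1 × 0.4931^2 = 0.369755
P(M+6) = 0.4931^3 = 0.119896
The M+2 peak is largest (0.380103); scaling to 100 gives 34.3 : 100.0 : 97.3 : 31.5.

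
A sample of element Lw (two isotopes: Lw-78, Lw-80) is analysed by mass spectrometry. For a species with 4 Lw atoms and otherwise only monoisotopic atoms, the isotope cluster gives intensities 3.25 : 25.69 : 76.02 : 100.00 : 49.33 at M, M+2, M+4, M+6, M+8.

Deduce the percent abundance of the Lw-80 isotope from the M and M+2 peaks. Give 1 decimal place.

66.4%

If p is the fraction of Lw that is Lw-78, then I(M+2)/I(M) = [C(4,1)·p^3·(1−p)] / p^4 = 4·(1−p)/p = 25.69/3.25 = 7.9046
(1−p)/p = 7.9046/4 = 1.9762  ⇒  p = 1/(1 + 1.9762) = 0.3360
Lw-78: 33.6%, Lw-80: 66.4%.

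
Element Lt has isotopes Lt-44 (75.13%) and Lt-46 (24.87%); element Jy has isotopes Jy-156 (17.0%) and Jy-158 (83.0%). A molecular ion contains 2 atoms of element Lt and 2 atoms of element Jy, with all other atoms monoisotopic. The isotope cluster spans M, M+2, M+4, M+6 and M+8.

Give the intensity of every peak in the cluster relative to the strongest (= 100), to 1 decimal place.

3.3 : 34.3 : 100.0 : 55.4 : 8.6

Element Lt pattern (n=2): 0.56445169 : 0.37369662 : 0.06185169
Element Jy pattern (n=2): 0.0289 : 0.2822 : 0.6889
Convolve the two distributions (both contribute in 2-u steps):
  M: 0.56445169×0.0289 = 0.016313
  M+2: 0.56445169×0.2822 + 0.37369662×0.0289 = 0.170088
  M+4: 0.56445169×0.6889 + 0.37369662×0.2822 + 0.06185169×0.0289 = 0.496095
  M+6: 0.37369662×0.6889 + 0.06185169×0.2822 = 0.274894
  M+8: 0.06185169×0.6889 = 0.042610
Scale to base peak (0.496095) = 100: 3.3 : 34.3 : 100.0 : 55.4 : 8.6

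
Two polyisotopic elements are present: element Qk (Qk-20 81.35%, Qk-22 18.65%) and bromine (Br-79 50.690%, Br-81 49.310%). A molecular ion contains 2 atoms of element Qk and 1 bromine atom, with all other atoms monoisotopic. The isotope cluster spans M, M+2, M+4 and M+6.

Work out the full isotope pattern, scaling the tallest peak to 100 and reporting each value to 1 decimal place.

69.9 : 100.0 : 34.8 : 3.6

Element Qk pattern (n=2): 0.66178225 : 0.3034355 : 0.03478225
Bromine pattern (n=1): 0.5069 : 0.4931
Convolve the two distributions (both contribute in 2-u steps):
  M: 0.66178225×0.5069 = 0.335457
  M+2: 0.66178225×0.4931 + 0.3034355×0.5069 = 0.480136
  M+4: 0.3034355×0.4931 + 0.03478225×0.5069 = 0.167255
  M+6: 0.03478225×0.4931 = 0.017151
Scale to base peak (0.480136) = 100: 69.9 : 100.0 : 34.8 : 3.6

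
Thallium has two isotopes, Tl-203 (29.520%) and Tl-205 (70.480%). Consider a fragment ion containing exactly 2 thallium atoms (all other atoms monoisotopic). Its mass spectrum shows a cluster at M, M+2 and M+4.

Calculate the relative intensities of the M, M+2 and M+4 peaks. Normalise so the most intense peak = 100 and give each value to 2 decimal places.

Expanding (0.29520 + 0.70480)^2:
P(M) = 0.29520^2 = 0.087143
P(M+2) = 2 × 0.29520^1 × 0.70480^1 = 0.416114
P(M+4) = 0.70480^2 = 0.496743
The M+4 peak is largest (0.496743); scaling to 100 gives 17.54 : 83.77 : 100.00.

17.54 : 83.77 : 100.00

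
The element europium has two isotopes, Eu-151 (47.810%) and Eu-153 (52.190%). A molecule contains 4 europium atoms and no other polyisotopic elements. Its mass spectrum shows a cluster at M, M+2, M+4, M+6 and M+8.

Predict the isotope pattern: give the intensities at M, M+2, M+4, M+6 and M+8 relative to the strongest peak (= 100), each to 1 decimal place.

Expanding (0.47810 + 0.52190)^4:
P(M) = 0.47810^4 = 0.052249
P(M+2) = 4 × 0.47810^3 × 0.52190^1 = 0.228141
P(M+4) = 6 × 0.47810^2 × 0.52190^2 = 0.373563
P(M+6) = 4 × 0.47810^1 × 0.52190^3 = 0.271857
P(M+8) = 0.52190^4 = 0.074191
The M+4 peak is largest (0.373563); scaling to 100 gives 14.0 : 61.1 : 100.0 : 72.8 : 19.9.

14.0 : 61.1 : 100.0 : 72.8 : 19.9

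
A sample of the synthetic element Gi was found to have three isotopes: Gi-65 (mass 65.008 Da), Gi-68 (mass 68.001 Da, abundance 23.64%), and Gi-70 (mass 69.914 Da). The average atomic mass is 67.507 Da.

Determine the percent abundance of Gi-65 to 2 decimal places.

The remaining 76.36% is split between Gi-65 (fraction x) and Gi-70 (fraction 0.7636 − x).
Substituting: 65.008x + 69.914(0.7636 − x) = 51.4315636
(65.008 − 69.914)x = -1.9547668  ⇒  x = 0.39844, y = 0.36516
Gi-65: 39.84%, Gi-70: 36.52%.

39.84%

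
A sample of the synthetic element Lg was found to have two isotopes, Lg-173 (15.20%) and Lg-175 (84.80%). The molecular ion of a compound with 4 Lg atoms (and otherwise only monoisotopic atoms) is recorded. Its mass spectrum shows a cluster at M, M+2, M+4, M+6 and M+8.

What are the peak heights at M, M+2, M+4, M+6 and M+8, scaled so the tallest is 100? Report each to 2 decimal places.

Expanding (0.1520 + 0.8480)^4:
P(M) = 0.1520^4 = 0.000534
P(M+2) = 4 × 0.1520^3 × 0.8480^1 = 0.011912
P(M+4) = 6 × 0.1520^2 × 0.8480^2 = 0.099685
P(M+6) = 4 × 0.1520^1 × 0.8480^3 = 0.370759
P(M+8) = 0.8480^4 = 0.517111
The M+8 peak is largest (0.517111); scaling to 100 gives 0.10 : 2.30 : 19.28 : 71.70 : 100.00.

0.10 : 2.30 : 19.28 : 71.70 : 100.00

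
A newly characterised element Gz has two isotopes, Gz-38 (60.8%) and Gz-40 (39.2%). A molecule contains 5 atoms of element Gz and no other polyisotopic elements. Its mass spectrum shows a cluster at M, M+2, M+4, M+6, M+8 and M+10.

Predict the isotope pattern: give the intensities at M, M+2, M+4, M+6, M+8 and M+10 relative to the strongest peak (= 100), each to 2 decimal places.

Each Gz atom is independently Gz-38 (p = 0.608) or Gz-40 (q = 0.392); the cluster is the binomial expansion (p + q)^5.
P(M) = 0.608^5 = 0.083084
P(M+2) = 5 × 0.608^4 × 0.392^1 = 0.267837
P(M+4) = 10 × 0.608^3 × 0.392^2 = 0.345369
P(M+6) = 10 × 0.608^2 × 0.392^3 = 0.222672
P(M+8) = 5 × 0.608^1 × 0.392^4 = 0.071782
P(M+10) = 0.392^5 = 0.009256
The M+4 peak is largest (0.345369); scaling to 100 gives 24.06 : 77.55 : 100.00 : 64.47 : 20.78 : 2.68.

24.06 : 77.55 : 100.00 : 64.47 : 20.78 : 2.68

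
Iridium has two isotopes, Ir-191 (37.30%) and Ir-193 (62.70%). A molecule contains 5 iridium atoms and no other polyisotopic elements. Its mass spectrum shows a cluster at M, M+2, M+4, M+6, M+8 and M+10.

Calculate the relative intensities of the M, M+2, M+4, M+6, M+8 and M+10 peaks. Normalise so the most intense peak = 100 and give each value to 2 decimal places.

Expanding (0.3730 + 0.6270)^5:
P(M) = 0.3730^5 = 0.007220
P(M+2) = 5 × 0.3730^4 × 0.6270^1 = 0.060684
P(M+4) = 10 × 0.3730^3 × 0.6270^2 = 0.204015
P(M+6) = 10 × 0.3730^2 × 0.6270^3 = 0.342942
P(M+8) = 5 × 0.3730^1 × 0.6270^4 = 0.288237
P(M+10) = 0.6270^5 = 0.096903
The M+6 peak is largest (0.342942); scaling to 100 gives 2.11 : 17.70 : 59.49 : 100.00 : 84.05 : 28.26.

2.11 : 17.70 : 59.49 : 100.00 : 84.05 : 28.26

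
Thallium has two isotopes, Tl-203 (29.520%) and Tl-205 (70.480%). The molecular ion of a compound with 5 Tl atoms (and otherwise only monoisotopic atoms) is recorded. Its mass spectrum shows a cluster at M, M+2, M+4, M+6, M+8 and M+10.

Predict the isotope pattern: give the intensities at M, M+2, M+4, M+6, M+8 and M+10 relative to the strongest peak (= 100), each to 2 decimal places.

Each Tl atom is independently Tl-203 (p = 0.29520) or Tl-205 (q = 0.70480); the cluster is the binomial expansion (p + q)^5.
P(M) = 0.29520^5 = 0.002242
P(M+2) = 5 × 0.29520^4 × 0.70480^1 = 0.026761
P(M+4) = 10 × 0.29520^3 × 0.70480^2 = 0.127785
P(M+6) = 10 × 0.29520^2 × 0.70480^3 = 0.305092
P(M+8) = 5 × 0.29520^1 × 0.70480^4 = 0.364208
P(M+10) = 0.70480^5 = 0.173912
The M+8 peak is largest (0.364208); scaling to 100 gives 0.62 : 7.35 : 35.09 : 83.77 : 100.00 : 47.75.

0.62 : 7.35 : 35.09 : 83.77 : 100.00 : 47.75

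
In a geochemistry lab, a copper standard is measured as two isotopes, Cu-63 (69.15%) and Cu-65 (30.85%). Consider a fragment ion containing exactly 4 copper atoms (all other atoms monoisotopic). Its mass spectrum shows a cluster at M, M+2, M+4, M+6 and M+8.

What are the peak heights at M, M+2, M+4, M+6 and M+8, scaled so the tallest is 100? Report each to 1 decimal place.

Expanding (0.6915 + 0.3085)^4:
P(M) = 0.6915^4 = 0.228649
P(M+2) = 4 × 0.6915^3 × 0.3085^1 = 0.408030
P(M+4) = 6 × 0.6915^2 × 0.3085^2 = 0.273052
P(M+6) = 4 × 0.6915^1 × 0.3085^3 = 0.081212
P(M+8) = 0.3085^4 = 0.009058
The M+2 peak is largest (0.408030); scaling to 100 gives 56.0 : 100.0 : 66.9 : 19.9 : 2.2.

56.0 : 100.0 : 66.9 : 19.9 : 2.2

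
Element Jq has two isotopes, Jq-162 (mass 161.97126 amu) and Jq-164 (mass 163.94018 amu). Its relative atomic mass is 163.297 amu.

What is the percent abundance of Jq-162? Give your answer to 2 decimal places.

Writing the weighted mean with unknown fraction x of Jq-162:
161.97126·x + 163.94018·(1 − x) = 163.297
(161.97126 − 163.94018)·x = 163.297 − 163.94018
x = -0.64318 / -1.96892 = 0.32667 → 32.67% Jq-162, 67.33% Jq-164.

32.67%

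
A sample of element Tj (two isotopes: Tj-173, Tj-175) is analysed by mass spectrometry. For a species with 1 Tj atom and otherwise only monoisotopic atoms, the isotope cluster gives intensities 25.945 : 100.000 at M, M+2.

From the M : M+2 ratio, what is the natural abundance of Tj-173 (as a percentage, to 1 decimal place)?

20.6%

If p is the fraction of Tj that is Tj-173, then I(M+2)/I(M) = [C(1,1)·p^0·(1−p)] / p^1 = 1·(1−p)/p = 100.000/25.945 = 3.8543
(1−p)/p = 3.8543/1 = 3.8543  ⇒  p = 1/(1 + 3.8543) = 0.2060
Tj-173: 20.6%, Tj-175: 79.4%.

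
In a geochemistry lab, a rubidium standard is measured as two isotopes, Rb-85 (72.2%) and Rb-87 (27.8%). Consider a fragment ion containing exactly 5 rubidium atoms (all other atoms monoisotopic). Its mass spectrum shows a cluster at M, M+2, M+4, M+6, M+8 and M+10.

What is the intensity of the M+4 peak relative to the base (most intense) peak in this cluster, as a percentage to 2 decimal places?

(0.722 + 0.278)^5 gives M 0.1962, M+2 0.3777, M+4 0.2909, M+6 0.1120, M+8 0.0216, M+10 0.0017; the largest is M+2.
P(M+2) = C(5,1) × 0.722^4 × 0.278^1 = 5 × 0.27173701 × 0.2780 = 0.377714 (base)
P(M+4) = C(5,2) × 0.722^3 × 0.278^2 = 10 × 0.37636705 × 0.077284 = 0.290872
Relative intensity = 0.290872 / 0.377714 × 100 = 77.01

77.01%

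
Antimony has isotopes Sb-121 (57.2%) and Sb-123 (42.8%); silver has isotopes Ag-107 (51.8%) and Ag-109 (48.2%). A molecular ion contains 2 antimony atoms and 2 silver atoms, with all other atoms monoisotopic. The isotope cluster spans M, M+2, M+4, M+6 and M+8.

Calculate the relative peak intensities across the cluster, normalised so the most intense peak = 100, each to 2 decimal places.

23.75 : 79.74 : 100.00 : 55.52 : 11.51

Antimony pattern (n=2): 0.327184 : 0.489632 : 0.183184
Silver pattern (n=2): 0.268324 : 0.499352 : 0.232324
Convolve the two distributions (both contribute in 2-u steps):
  M: 0.327184×0.268324 = 0.087791
  M+2: 0.327184×0.499352 + 0.489632×0.268324 = 0.294760
  M+4: 0.327184×0.232324 + 0.489632×0.499352 + 0.183184×0.268324 = 0.369664
  M+6: 0.489632×0.232324 + 0.183184×0.499352 = 0.205227
  M+8: 0.183184×0.232324 = 0.042558
Scale to base peak (0.369664) = 100: 23.75 : 79.74 : 100.00 : 55.52 : 11.51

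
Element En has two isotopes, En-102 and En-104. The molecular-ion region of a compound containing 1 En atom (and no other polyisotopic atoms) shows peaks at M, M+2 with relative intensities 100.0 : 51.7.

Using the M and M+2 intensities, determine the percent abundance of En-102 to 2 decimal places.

65.92%

If p is the fraction of En that is En-102, then I(M+2)/I(M) = [C(1,1)·p^0·(1−p)] / p^1 = 1·(1−p)/p = 51.7/100.0 = 0.5170
(1−p)/p = 0.5170/1 = 0.5170  ⇒  p = 1/(1 + 0.5170) = 0.6592
En-102: 65.92%, En-104: 34.08%.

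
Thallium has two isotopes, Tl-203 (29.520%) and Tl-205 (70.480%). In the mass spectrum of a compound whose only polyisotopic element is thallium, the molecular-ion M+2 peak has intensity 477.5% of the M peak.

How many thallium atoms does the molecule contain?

With n Tl atoms, P(M+2)/P(M) = C(n,1)·p^(n−1)q / p^n = n·q/p = n · 0.70480/0.29520.
n = 4.775 × 0.29520/0.70480 = 2.00 ≈ 2

2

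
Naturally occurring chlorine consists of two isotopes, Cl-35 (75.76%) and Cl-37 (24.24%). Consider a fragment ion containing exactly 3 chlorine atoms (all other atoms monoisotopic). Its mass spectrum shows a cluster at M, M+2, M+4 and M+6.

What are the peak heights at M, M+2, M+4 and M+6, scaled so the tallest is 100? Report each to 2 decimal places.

Each Cl atom is independently Cl-35 (p = 0.7576) or Cl-37 (q = 0.2424); the cluster is the binomial expansion (p + q)^3.
P(M) = 0.7576^3 = 0.434830
P(M+2) = 3 × 0.7576^2 × 0.2424^1 = 0.417382
P(M+4) = 3 × 0.7576^1 × 0.2424^2 = 0.133545
P(M+6) = 0.2424^3 = 0.014243
The M peak is largest (0.434830); scaling to 100 gives 100.00 : 95.99 : 30.71 : 3.28.

100.00 : 95.99 : 30.71 : 3.28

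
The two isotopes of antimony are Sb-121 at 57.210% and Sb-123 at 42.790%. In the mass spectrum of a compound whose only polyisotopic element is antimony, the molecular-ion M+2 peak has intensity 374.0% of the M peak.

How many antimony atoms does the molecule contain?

For n independent Sb atoms, I(M+2)/I(M) = n · (abundance Sb-123) / (abundance Sb-121) = n · 0.42790/0.57210.
n = 3.740 × 0.57210/0.42790 = 5.00 ≈ 5

5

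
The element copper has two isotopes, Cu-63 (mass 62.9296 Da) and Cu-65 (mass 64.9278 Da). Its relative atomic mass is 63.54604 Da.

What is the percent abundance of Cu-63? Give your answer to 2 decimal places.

Writing the weighted mean with unknown fraction x of Cu-63:
62.9296·x + 64.9278·(1 − x) = 63.54604
(62.9296 − 64.9278)·x = 63.54604 − 64.9278
x = -1.38176 / -1.9982 = 0.69150 → 69.15% Cu-63, 30.85% Cu-65.

69.15%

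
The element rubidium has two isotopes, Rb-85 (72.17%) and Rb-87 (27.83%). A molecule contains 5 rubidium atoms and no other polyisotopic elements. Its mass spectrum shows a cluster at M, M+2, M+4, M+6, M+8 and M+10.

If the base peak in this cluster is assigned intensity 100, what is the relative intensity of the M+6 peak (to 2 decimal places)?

Term probabilities: M 0.1958, M+2 0.3775, M+4 0.2911, M+6 0.1123, M+8 0.0216, M+10 0.0017. Base peak = M+2.
P(M+2) = C(5,1) × 0.7217^4 × 0.2783^1 = 5 × 0.27128565 × 0.2783 = 0.377494 (base)
P(M+6) = C(5,3) × 0.7217^2 × 0.2783^3 = 10 × 0.52085089 × 0.02155458 = 0.112267
Relative intensity = 0.112267 / 0.377494 × 100 = 29.74

29.74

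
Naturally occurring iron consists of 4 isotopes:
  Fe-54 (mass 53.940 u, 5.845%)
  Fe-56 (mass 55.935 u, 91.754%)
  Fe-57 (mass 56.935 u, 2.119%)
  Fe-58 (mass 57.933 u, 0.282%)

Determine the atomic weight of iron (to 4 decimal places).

Average mass = Σ (abundance × isotope mass) = 0.05845 × 53.940 + 0.91754 × 55.935 + 0.02119 × 56.935 + 0.00282 × 57.933
= 3.15279 + 51.32260 + 1.20645 + 0.16337 = 55.84521 u

55.8452 u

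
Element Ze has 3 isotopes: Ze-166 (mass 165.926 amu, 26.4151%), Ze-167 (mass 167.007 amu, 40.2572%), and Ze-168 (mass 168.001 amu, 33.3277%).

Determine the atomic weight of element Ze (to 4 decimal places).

167.0527 amu

Average mass = Σ (abundance × isotope mass) = 0.264151 × 165.926 + 0.402572 × 167.007 + 0.333277 × 168.001
= 43.82952 + 67.23234 + 55.99087 = 167.05273 amu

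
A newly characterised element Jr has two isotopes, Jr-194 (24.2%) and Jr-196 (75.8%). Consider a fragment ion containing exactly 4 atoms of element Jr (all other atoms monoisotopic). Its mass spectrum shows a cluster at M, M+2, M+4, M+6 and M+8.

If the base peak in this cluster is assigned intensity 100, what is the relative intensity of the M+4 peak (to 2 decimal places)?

(0.242 + 0.758)^4 gives M 0.0034, M+2 0.0430, M+4 0.2019, M+6 0.4216, M+8 0.3301; the largest is M+6.
P(M+6) = C(4,3) × 0.242^1 × 0.758^3 = 4 × 0.2420 × 0.43551951 = 0.421583 (base)
P(M+4) = C(4,2) × 0.242^2 × 0.758^2 = 6 × 0.058564 × 0.574564 = 0.201893
Relative intensity = 0.201893 / 0.421583 × 100 = 47.89

47.89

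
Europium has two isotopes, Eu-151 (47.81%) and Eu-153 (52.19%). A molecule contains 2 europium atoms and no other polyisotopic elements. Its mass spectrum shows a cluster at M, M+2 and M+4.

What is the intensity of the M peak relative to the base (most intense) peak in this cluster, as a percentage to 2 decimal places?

(0.4781 + 0.5219)^2 gives M 0.2286, M+2 0.4990, M+4 0.2724; the largest is M+2.
P(M+2) = C(2,1) × 0.4781^1 × 0.5219^1 = 2 × 0.4781 × 0.5219 = 0.499041 (base)
P(M) = C(2,0) × 0.4781^2 × 0.5219^0 = 1 × 0.22857961 × 1.0000 = 0.228580
Relative intensity = 0.228580 / 0.499041 × 100 = 45.80

45.80%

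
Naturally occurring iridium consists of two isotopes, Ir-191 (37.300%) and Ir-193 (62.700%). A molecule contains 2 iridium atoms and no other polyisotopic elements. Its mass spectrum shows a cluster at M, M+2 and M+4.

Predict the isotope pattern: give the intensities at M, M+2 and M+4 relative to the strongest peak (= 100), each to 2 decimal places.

The 2 Ir atoms are independent, so intensities follow the terms of (0.37300 + 0.62700)^2.
P(M) = 0.37300^2 = 0.139129
P(M+2) = 2 × 0.37300^1 × 0.62700^1 = 0.467742
P(M+4) = 0.62700^2 = 0.393129
The M+2 peak is largest (0.467742); scaling to 100 gives 29.74 : 100.00 : 84.05.

29.74 : 100.00 : 84.05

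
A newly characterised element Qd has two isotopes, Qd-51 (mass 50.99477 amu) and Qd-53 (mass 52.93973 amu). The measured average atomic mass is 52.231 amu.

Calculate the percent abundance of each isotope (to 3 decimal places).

Let x be the fractional abundance of Qd-51; then Qd-53 has abundance 1 − x.
50.99477·x + 52.93973·(1 − x) = 52.231
(50.99477 − 52.93973)·x = 52.231 − 52.93973
x = -0.70873 / -1.94496 = 0.36439 → 36.439% Qd-51, 63.561% Qd-53.

Qd-51: 36.439%, Qd-53: 63.561%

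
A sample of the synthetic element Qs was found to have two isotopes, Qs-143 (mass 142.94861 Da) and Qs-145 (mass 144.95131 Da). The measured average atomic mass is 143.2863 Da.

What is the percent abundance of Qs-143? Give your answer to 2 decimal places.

Writing the weighted mean with unknown fraction x of Qs-143:
142.94861·x + 144.95131·(1 − x) = 143.2863
(142.94861 − 144.95131)·x = 143.2863 − 144.95131
x = -1.66501 / -2.00270 = 0.83138 → 83.14% Qs-143, 16.86% Qs-145.

83.14%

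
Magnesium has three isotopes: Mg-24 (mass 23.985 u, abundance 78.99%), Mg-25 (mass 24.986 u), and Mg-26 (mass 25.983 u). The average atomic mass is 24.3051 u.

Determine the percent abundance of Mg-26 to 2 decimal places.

11.01%

The remaining 21.01% is split between Mg-25 (fraction x) and Mg-26 (fraction 0.2101 − x).
Substituting: 24.986x + 25.983(0.2101 − x) = 5.3593485
(24.986 − 25.983)x = -0.0996798  ⇒  x = 0.09998, y = 0.11012
Mg-25: 10.00%, Mg-26: 11.01%.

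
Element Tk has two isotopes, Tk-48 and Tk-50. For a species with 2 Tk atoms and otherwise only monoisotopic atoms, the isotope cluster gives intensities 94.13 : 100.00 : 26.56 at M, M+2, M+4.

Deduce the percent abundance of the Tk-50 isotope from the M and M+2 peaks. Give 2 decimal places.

34.69%

Let p = fractional abundance of Tk-48. I(M+2)/I(M) = [C(2,1)·p^1·(1−p)] / p^2 = 2·(1−p)/p = 100.00/94.13 = 1.0624
(1−p)/p = 1.0624/2 = 0.5312  ⇒  p = 1/(1 + 0.5312) = 0.6531
Tk-48: 65.31%, Tk-50: 34.69%.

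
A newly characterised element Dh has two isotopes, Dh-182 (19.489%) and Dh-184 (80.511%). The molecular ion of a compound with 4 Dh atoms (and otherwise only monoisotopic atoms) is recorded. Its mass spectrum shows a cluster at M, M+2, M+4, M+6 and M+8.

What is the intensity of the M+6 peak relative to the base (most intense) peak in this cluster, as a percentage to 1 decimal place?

96.8%

(0.19489 + 0.80511)^4 gives M 0.0014, M+2 0.0238, M+4 0.1477, M+6 0.4068, M+8 0.4202; the largest is M+8.
P(M+8) = C(4,4) × 0.19489^0 × 0.80511^4 = 1 × 1.0000 × 0.42016598 = 0.420166 (base)
P(M+6) = C(4,3) × 0.19489^1 × 0.80511^3 = 4 × 0.19489 × 0.521874 = 0.406832
Relative intensity = 0.406832 / 0.420166 × 100 = 96.8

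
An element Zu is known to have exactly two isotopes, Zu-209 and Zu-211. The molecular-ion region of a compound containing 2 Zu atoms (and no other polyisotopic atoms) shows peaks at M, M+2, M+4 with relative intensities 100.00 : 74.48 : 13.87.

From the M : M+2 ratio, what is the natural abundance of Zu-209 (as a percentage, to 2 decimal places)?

72.87%

Let p = fractional abundance of Zu-209. I(M+2)/I(M) = [C(2,1)·p^1·(1−p)] / p^2 = 2·(1−p)/p = 74.48/100.00 = 0.7448
(1−p)/p = 0.7448/2 = 0.3724  ⇒  p = 1/(1 + 0.3724) = 0.7287
Zu-209: 72.87%, Zu-211: 27.13%.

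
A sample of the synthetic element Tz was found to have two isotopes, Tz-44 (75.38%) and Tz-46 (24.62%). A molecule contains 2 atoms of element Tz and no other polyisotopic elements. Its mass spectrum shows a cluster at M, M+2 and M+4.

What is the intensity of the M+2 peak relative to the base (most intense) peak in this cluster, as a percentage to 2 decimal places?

Term probabilities: M 0.5682, M+2 0.3712, M+4 0.0606. Base peak = M.
P(M) = C(2,0) × 0.7538^2 × 0.2462^0 = 1 × 0.56821444 × 1.0000 = 0.568214 (base)
P(M+2) = C(2,1) × 0.7538^1 × 0.2462^1 = 2 × 0.7538 × 0.2462 = 0.371171
Relative intensity = 0.371171 / 0.568214 × 100 = 65.32

65.32%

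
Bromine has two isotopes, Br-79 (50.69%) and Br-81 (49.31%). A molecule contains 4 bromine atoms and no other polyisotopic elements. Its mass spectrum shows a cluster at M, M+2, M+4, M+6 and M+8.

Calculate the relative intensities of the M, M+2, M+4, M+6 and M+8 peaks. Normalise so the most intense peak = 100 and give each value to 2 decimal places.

17.61 : 68.53 : 100.00 : 64.85 : 15.77

The 4 Br atoms are independent, so intensities follow the terms of (0.5069 + 0.4931)^4.
P(M) = 0.5069^4 = 0.066022
P(M+2) = 4 × 0.5069^3 × 0.4931^1 = 0.256899
P(M+4) = 6 × 0.5069^2 × 0.4931^2 = 0.374857
P(M+6) = 4 × 0.5069^1 × 0.4931^3 = 0.243101
P(M+8) = 0.4931^4 = 0.059121
The M+4 peak is largest (0.374857); scaling to 100 gives 17.61 : 68.53 : 100.00 : 64.85 : 15.77.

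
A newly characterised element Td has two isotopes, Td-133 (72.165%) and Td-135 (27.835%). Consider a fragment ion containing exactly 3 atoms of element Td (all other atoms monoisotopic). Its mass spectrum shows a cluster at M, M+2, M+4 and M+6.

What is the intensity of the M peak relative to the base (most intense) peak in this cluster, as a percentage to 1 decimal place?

86.4%

Binomial terms of (0.72165 + 0.27835)^3: M 0.3758, M+2 0.4349, M+4 0.1677, M+6 0.0216 → M+2 is the base peak.
P(M+2) = C(3,1) × 0.72165^2 × 0.27835^1 = 3 × 0.52077872 × 0.27835 = 0.434876 (base)
P(M) = C(3,0) × 0.72165^3 × 0.27835^0 = 1 × 0.37581997 × 1.0000 = 0.375820
Relative intensity = 0.375820 / 0.434876 × 100 = 86.4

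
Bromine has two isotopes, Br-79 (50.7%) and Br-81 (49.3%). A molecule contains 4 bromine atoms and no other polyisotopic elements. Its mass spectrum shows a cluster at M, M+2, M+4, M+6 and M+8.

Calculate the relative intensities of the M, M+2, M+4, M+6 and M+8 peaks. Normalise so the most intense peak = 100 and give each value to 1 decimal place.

17.6 : 68.6 : 100.0 : 64.8 : 15.8

Each Br atom is independently Br-79 (p = 0.507) or Br-81 (q = 0.493); the cluster is the binomial expansion (p + q)^4.
P(M) = 0.507^4 = 0.066074
P(M+2) = 4 × 0.507^3 × 0.493^1 = 0.256999
P(M+4) = 6 × 0.507^2 × 0.493^2 = 0.374853
P(M+6) = 4 × 0.507^1 × 0.493^3 = 0.243001
P(M+8) = 0.493^4 = 0.059073
The M+4 peak is largest (0.374853); scaling to 100 gives 17.6 : 68.6 : 100.0 : 64.8 : 15.8.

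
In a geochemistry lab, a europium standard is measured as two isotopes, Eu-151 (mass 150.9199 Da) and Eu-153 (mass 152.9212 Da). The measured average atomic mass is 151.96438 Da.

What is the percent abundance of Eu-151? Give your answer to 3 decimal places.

Let x be the fractional abundance of Eu-151; then Eu-153 has abundance 1 − x.
150.9199·x + 152.9212·(1 − x) = 151.96438
(150.9199 − 152.9212)·x = 151.96438 − 152.9212
x = -0.95682 / -2.0013 = 0.47810 → 47.810% Eu-151, 52.190% Eu-153.

47.810%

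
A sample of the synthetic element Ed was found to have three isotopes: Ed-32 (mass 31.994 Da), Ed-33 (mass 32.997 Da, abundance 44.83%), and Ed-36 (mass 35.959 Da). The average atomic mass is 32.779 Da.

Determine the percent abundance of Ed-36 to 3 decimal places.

The remaining 55.17% is split between Ed-32 (fraction x) and Ed-36 (fraction 0.5517 − x).
Substituting: 31.994x + 35.959(0.5517 − x) = 17.9864449
(31.994 − 35.959)x = -1.8521354  ⇒  x = 0.46712, y = 0.08458
Ed-32: 46.712%, Ed-36: 8.458%.

8.458%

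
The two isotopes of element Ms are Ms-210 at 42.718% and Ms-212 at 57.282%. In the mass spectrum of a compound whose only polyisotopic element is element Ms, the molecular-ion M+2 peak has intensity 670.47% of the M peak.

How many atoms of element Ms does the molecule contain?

The M+2/M ratio from n Ms atoms is n · q/p = n · 0.57282/0.42718.
n = 6.7047 × 0.42718/0.57282 = 5.00 ≈ 5

5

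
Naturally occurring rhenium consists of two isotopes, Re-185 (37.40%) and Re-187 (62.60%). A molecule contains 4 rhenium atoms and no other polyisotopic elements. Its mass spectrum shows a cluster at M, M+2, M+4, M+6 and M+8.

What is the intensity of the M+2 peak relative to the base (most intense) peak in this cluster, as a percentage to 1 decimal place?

Binomial terms of (0.3740 + 0.6260)^4: M 0.0196, M+2 0.1310, M+4 0.3289, M+6 0.3670, M+8 0.1536 → M+6 is the base peak.
P(M+6) = C(4,3) × 0.3740^1 × 0.6260^3 = 4 × 0.3740 × 0.24531438 = 0.366990 (base)
P(M+2) = C(4,1) × 0.3740^3 × 0.6260^1 = 4 × 0.05231362 × 0.6260 = 0.130993
Relative intensity = 0.130993 / 0.366990 × 100 = 35.7

35.7%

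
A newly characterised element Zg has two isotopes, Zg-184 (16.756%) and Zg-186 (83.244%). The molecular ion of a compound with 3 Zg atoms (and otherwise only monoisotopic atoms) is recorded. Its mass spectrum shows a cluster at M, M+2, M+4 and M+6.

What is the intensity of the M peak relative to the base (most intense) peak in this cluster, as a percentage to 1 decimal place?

0.8%

Binomial terms of (0.16756 + 0.83244)^3: M 0.0047, M+2 0.0701, M+4 0.3483, M+6 0.5768 → M+6 is the base peak.
P(M+6) = C(3,3) × 0.16756^0 × 0.83244^3 = 1 × 1.0000 × 0.57684459 = 0.576845 (base)
P(M) = C(3,0) × 0.16756^3 × 0.83244^0 = 1 × 0.00470447 × 1.0000 = 0.004704
Relative intensity = 0.004704 / 0.576845 × 100 = 0.8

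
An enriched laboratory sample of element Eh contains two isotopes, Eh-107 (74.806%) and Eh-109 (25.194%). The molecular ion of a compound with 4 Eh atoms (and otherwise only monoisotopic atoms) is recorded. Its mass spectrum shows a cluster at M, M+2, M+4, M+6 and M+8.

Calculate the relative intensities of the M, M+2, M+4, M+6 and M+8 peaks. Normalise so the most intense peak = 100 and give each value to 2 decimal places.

74.23 : 100.00 : 50.52 : 11.34 : 0.96

Expanding (0.74806 + 0.25194)^4:
P(M) = 0.74806^4 = 0.313145
P(M+2) = 4 × 0.74806^3 × 0.25194^1 = 0.421858
P(M+4) = 6 × 0.74806^2 × 0.25194^2 = 0.213117
P(M+6) = 4 × 0.74806^1 × 0.25194^3 = 0.047851
P(M+8) = 0.25194^4 = 0.004029
The M+2 peak is largest (0.421858); scaling to 100 gives 74.23 : 100.00 : 50.52 : 11.34 : 0.96.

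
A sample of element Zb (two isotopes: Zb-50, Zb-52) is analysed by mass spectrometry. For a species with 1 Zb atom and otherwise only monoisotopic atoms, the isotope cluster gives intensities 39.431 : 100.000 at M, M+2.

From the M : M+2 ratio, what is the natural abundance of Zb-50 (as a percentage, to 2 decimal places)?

28.28%

If p is the fraction of Zb that is Zb-50, then I(M+2)/I(M) = [C(1,1)·p^0·(1−p)] / p^1 = 1·(1−p)/p = 100.000/39.431 = 2.5361
(1−p)/p = 2.5361/1 = 2.5361  ⇒  p = 1/(1 + 2.5361) = 0.2828
Zb-50: 28.28%, Zb-52: 71.72%.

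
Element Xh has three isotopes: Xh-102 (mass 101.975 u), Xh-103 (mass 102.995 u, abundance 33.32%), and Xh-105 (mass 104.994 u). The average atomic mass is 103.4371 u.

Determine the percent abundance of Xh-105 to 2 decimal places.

The remaining 66.68% is split between Xh-102 (fraction x) and Xh-105 (fraction 0.6668 − x).
Substituting: 101.975x + 104.994(0.6668 − x) = 69.119166
(101.975 − 104.994)x = -0.8908332  ⇒  x = 0.29508, y = 0.37172
Xh-102: 29.51%, Xh-105: 37.17%.

37.17%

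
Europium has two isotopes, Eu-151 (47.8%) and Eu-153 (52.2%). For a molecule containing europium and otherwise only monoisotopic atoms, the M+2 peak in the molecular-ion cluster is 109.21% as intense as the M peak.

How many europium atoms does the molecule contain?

1

For n independent Eu atoms, I(M+2)/I(M) = n · (abundance Eu-153) / (abundance Eu-151) = n · 0.522/0.478.
n = 1.0921 × 0.478/0.522 = 1.00 ≈ 1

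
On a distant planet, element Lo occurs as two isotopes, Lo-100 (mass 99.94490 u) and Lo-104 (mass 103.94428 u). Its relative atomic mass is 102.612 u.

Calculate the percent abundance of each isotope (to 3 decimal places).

Lo-100: 33.312%, Lo-104: 66.688%

Let x be the fractional abundance of Lo-100; then Lo-104 has abundance 1 − x.
99.94490·x + 103.94428·(1 − x) = 102.612
(99.94490 − 103.94428)·x = 102.612 − 103.94428
x = -1.33228 / -3.99938 = 0.33312 → 33.312% Lo-100, 66.688% Lo-104.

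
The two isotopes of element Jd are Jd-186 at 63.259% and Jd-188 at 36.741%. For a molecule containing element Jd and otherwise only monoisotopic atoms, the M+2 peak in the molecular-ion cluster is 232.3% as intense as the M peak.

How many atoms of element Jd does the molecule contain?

4

The M+2/M ratio from n Jd atoms is n · q/p = n · 0.36741/0.63259.
n = 2.323 × 0.63259/0.36741 = 4.00 ≈ 4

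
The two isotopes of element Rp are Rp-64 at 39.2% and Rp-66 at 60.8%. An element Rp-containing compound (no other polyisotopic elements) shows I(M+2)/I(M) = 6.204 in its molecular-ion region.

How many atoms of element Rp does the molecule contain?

4

The M+2/M ratio from n Rp atoms is n · q/p = n · 0.608/0.392.
n = 6.204 × 0.392/0.608 = 4.00 ≈ 4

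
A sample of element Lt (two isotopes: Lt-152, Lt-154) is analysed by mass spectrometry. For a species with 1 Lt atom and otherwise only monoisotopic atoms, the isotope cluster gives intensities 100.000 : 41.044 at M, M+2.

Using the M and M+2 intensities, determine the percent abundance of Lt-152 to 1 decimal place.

Let p = fractional abundance of Lt-152. I(M+2)/I(M) = [C(1,1)·p^0·(1−p)] / p^1 = 1·(1−p)/p = 41.044/100.000 = 0.4104
(1−p)/p = 0.4104/1 = 0.4104  ⇒  p = 1/(1 + 0.4104) = 0.7090
Lt-152: 70.9%, Lt-154: 29.1%.

70.9%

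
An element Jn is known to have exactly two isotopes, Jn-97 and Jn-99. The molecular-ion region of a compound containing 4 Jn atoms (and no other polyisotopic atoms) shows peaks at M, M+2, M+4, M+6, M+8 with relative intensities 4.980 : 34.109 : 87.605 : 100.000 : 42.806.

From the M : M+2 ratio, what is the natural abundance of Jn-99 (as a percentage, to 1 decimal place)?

63.1%

Write p for the Jn-97 fraction. I(M+2)/I(M) = [C(4,1)·p^3·(1−p)] / p^4 = 4·(1−p)/p = 34.109/4.980 = 6.8492
(1−p)/p = 6.8492/4 = 1.7123  ⇒  p = 1/(1 + 1.7123) = 0.3687
Jn-97: 36.9%, Jn-99: 63.1%.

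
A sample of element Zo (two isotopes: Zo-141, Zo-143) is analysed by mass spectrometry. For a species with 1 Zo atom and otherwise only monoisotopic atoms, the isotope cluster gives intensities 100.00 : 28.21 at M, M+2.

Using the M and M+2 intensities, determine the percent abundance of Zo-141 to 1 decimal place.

If p is the fraction of Zo that is Zo-141, then I(M+2)/I(M) = [C(1,1)·p^0·(1−p)] / p^1 = 1·(1−p)/p = 28.21/100.00 = 0.2821
(1−p)/p = 0.2821/1 = 0.2821  ⇒  p = 1/(1 + 0.2821) = 0.7800
Zo-141: 78.0%, Zo-143: 22.0%.

78.0%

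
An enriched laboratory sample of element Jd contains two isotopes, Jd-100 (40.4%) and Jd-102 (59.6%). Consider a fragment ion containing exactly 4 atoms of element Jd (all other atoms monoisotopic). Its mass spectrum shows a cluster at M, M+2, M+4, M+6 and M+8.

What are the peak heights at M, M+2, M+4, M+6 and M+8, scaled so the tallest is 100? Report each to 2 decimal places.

Each Jd atom is independently Jd-100 (p = 0.404) or Jd-102 (q = 0.596); the cluster is the binomial expansion (p + q)^4.
P(M) = 0.404^4 = 0.026639
P(M+2) = 4 × 0.404^3 × 0.596^1 = 0.157199
P(M+4) = 6 × 0.404^2 × 0.596^2 = 0.347862
P(M+6) = 4 × 0.404^1 × 0.596^3 = 0.342121
P(M+8) = 0.596^4 = 0.126178
The M+4 peak is largest (0.347862); scaling to 100 gives 7.66 : 45.19 : 100.00 : 98.35 : 36.27.

7.66 : 45.19 : 100.00 : 98.35 : 36.27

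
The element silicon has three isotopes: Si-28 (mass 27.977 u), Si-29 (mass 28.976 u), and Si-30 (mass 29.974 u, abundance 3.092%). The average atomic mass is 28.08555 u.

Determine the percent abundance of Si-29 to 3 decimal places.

Let x and y be the fractions of Si-28 and Si-29. Then x + y = 1 − 0.03092 = 0.96908 and 27.977x + 28.976y = 28.08555 − 0.03092×29.974 = 27.15875392.
Substituting: 27.977x + 28.976(0.96908 − x) = 27.15875392
(27.977 − 28.976)x = -0.92130816  ⇒  x = 0.92223, y = 0.04685
Si-28: 92.223%, Si-29: 4.685%.

4.685%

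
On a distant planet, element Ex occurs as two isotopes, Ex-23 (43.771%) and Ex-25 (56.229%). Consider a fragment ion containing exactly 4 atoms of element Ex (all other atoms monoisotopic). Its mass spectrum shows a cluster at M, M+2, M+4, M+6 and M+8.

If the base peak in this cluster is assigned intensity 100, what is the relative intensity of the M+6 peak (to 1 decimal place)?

85.6

Term probabilities: M 0.0367, M+2 0.1886, M+4 0.3635, M+6 0.3113, M+8 0.1000. Base peak = M+4.
P(M+4) = C(4,2) × 0.43771^2 × 0.56229^2 = 6 × 0.19159004 × 0.31617004 = 0.363450 (base)
P(M+6) = C(4,3) × 0.43771^1 × 0.56229^3 = 4 × 0.43771 × 0.17777925 = 0.311263
Relative intensity = 0.311263 / 0.363450 × 100 = 85.6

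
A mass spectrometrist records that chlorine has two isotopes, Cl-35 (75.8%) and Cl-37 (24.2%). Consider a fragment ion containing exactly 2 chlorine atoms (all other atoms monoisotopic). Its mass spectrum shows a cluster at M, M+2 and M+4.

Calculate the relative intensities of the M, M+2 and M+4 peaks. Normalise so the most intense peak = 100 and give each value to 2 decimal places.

100.00 : 63.85 : 10.19

Each Cl atom is independently Cl-35 (p = 0.758) or Cl-37 (q = 0.242); the cluster is the binomial expansion (p + q)^2.
P(M) = 0.758^2 = 0.574564
P(M+2) = 2 × 0.758^1 × 0.242^1 = 0.366872
P(M+4) = 0.242^2 = 0.058564
The M peak is largest (0.574564); scaling to 100 gives 100.00 : 63.85 : 10.19.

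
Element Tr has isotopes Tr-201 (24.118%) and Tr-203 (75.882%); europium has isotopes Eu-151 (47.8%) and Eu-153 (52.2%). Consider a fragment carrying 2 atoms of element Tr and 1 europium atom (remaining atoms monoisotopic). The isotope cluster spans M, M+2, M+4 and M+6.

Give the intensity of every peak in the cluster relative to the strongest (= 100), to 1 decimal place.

Element Tr pattern (n=2): 0.05816779 : 0.36602442 : 0.57580779
Europium pattern (n=1): 0.4780 : 0.5220
Convolve the two distributions (both contribute in 2-u steps):
  M: 0.05816779×0.4780 = 0.027804
  M+2: 0.05816779×0.5220 + 0.36602442×0.4780 = 0.205323
  M+4: 0.36602442×0.5220 + 0.57580779×0.4780 = 0.466301
  M+6: 0.57580779×0.5220 = 0.300572
Scale to base peak (0.466301) = 100: 6.0 : 44.0 : 100.0 : 64.5

6.0 : 44.0 : 100.0 : 64.5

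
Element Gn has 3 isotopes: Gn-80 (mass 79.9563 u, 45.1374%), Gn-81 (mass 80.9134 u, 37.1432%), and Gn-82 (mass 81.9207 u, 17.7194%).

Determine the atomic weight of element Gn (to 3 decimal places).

Average mass = Σ (abundance × isotope mass) = 0.451374 × 79.9563 + 0.371432 × 80.9134 + 0.177194 × 81.9207
= 36.09019 + 30.05383 + 14.51586 = 80.65988 u

80.660 u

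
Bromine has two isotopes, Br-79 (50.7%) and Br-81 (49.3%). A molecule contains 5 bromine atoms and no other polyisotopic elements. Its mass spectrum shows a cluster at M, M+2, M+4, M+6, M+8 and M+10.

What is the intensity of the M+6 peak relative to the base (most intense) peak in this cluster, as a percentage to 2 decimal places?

97.24%

(0.507 + 0.493)^5 gives M 0.0335, M+2 0.1629, M+4 0.3168, M+6 0.3080, M+8 0.1497, M+10 0.0291; the largest is M+4.
P(M+4) = C(5,2) × 0.507^3 × 0.493^2 = 10 × 0.13032384 × 0.243049 = 0.316751 (base)
P(M+6) = C(5,3) × 0.507^2 × 0.493^3 = 10 × 0.257049 × 0.11982316 = 0.308004
Relative intensity = 0.308004 / 0.316751 × 100 = 97.24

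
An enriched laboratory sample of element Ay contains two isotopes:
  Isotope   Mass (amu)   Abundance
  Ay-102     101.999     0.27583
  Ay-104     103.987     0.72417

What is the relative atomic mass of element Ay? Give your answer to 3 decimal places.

The abundance-weighted mean is 0.27583 × 101.999 + 0.72417 × 103.987
= 28.1344 + 75.3043 = 103.4387 amu

103.439 amu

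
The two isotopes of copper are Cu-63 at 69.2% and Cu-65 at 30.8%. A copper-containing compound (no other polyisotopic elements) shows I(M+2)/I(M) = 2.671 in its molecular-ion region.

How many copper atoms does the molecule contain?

6

With n Cu atoms, P(M+2)/P(M) = C(n,1)·p^(n−1)q / p^n = n·q/p = n · 0.308/0.692.
n = 2.671 × 0.692/0.308 = 6.00 ≈ 6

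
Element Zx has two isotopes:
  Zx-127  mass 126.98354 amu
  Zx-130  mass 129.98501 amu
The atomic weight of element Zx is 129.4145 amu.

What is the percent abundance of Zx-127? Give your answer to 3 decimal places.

Writing the weighted mean with unknown fraction x of Zx-127:
126.98354·x + 129.98501·(1 − x) = 129.4145
(126.98354 − 129.98501)·x = 129.4145 − 129.98501
x = -0.57051 / -3.00147 = 0.19008 → 19.008% Zx-127, 80.992% Zx-130.

19.008%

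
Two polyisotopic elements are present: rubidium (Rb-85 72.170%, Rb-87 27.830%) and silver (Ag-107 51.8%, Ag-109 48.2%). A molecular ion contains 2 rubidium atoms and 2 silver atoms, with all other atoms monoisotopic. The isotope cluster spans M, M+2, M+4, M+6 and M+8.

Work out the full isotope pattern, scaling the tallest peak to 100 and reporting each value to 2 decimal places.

37.99 : 100.00 : 93.07 : 35.88 : 4.89

Rubidium pattern (n=2): 0.52085089 : 0.40169822 : 0.07745089
Silver pattern (n=2): 0.268324 : 0.499352 : 0.232324
Convolve the two distributions (both contribute in 2-u steps):
  M: 0.52085089×0.268324 = 0.139757
  M+2: 0.52085089×0.499352 + 0.40169822×0.268324 = 0.367873
  M+4: 0.52085089×0.232324 + 0.40169822×0.499352 + 0.07745089×0.268324 = 0.342377
  M+6: 0.40169822×0.232324 + 0.07745089×0.499352 = 0.131999
  M+8: 0.07745089×0.232324 = 0.017994
Scale to base peak (0.367873) = 100: 37.99 : 100.00 : 93.07 : 35.88 : 4.89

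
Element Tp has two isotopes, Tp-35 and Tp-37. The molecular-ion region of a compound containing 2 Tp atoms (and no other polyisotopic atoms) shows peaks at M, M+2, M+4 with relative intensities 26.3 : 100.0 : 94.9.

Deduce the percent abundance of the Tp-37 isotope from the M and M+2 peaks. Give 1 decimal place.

65.5%

Write p for the Tp-35 fraction. I(M+2)/I(M) = [C(2,1)·p^1·(1−p)] / p^2 = 2·(1−p)/p = 100.0/26.3 = 3.8023
(1−p)/p = 3.8023/2 = 1.9011  ⇒  p = 1/(1 + 1.9011) = 0.3447
Tp-35: 34.5%, Tp-37: 65.5%.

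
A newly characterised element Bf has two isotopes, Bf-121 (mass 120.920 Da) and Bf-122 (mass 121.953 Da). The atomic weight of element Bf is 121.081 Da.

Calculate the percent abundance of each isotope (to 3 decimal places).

Bf-121: 84.414%, Bf-122: 15.586%

Writing the weighted mean with unknown fraction x of Bf-121:
120.920·x + 121.953·(1 − x) = 121.081
(120.920 − 121.953)·x = 121.081 − 121.953
x = -0.872 / -1.033 = 0.84414 → 84.414% Bf-121, 15.586% Bf-122.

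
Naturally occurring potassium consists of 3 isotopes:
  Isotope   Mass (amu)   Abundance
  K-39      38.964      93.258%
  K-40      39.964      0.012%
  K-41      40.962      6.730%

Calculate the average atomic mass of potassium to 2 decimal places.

Ar = Σ fᵢ·mᵢ = 0.93258 × 38.964 + 0.00012 × 39.964 + 0.06730 × 40.962
= 36.3370 + 0.0048 + 2.7567 = 39.0985 amu

39.10 amu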